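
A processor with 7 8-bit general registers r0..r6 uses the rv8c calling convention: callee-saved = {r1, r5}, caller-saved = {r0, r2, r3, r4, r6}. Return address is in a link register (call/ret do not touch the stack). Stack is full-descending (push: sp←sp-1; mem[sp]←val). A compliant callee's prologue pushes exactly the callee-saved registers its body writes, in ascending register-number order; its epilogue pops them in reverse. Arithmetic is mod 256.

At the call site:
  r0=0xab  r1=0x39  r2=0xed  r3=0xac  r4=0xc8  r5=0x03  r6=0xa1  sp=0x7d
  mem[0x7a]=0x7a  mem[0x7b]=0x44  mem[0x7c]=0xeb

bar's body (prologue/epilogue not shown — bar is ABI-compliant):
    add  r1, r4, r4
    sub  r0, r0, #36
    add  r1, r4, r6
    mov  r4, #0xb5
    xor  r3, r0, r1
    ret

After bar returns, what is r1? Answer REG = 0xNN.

REG = 0x39

prologue: push r1 -> mem[0x7c]=0x39, sp=0x7c
body[0] add  r1, r4, r4 -> r1=0x90
body[1] sub  r0, r0, #36 -> r0=0x87
body[2] add  r1, r4, r6 -> r1=0x69
body[3] mov  r4, #0xb5 -> r4=0xb5
body[4] xor  r3, r0, r1 -> r3=0xee
epilogue: pop r1=0x39, sp=0x7d
r1 is callee-saved -> restored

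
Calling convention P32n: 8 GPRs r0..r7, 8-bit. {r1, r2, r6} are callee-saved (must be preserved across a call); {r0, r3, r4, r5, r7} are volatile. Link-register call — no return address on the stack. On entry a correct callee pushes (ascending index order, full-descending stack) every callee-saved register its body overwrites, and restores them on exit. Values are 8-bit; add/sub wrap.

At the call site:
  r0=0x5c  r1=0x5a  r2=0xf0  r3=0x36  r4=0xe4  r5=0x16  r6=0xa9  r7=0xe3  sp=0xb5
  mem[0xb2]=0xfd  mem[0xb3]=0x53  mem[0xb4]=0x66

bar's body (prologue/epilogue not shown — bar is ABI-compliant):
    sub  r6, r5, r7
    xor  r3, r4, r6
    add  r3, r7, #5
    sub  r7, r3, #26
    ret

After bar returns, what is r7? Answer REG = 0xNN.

REG = 0xce

prologue: push r6 -> mem[0xb4]=0xa9, sp=0xb4
body[0] sub  r6, r5, r7 -> r6=0x33
body[1] xor  r3, r4, r6 -> r3=0xd7
body[2] add  r3, r7, #5 -> r3=0xe8
body[3] sub  r7, r3, #26 -> r7=0xce
epilogue: pop r6=0xa9, sp=0xb5
r7 is caller-saved -> body value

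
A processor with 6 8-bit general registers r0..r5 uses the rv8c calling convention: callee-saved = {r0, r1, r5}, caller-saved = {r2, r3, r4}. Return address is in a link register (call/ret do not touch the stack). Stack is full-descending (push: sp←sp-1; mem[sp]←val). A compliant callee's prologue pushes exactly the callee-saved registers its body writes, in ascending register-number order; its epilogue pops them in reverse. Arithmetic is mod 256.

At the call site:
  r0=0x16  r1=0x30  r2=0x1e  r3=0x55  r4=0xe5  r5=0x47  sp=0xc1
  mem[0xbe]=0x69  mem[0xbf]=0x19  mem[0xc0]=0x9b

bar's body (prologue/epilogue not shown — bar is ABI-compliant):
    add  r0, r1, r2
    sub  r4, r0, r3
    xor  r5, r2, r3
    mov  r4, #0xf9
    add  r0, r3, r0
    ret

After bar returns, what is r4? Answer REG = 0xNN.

REG = 0xf9

prologue: push r0 -> mem[0xc0]=0x16, sp=0xc0
prologue: push r5 -> mem[0xbf]=0x47, sp=0xbf
body[0] add  r0, r1, r2 -> r0=0x4e
body[1] sub  r4, r0, r3 -> r4=0xf9
body[2] xor  r5, r2, r3 -> r5=0x4b
body[3] mov  r4, #0xf9 -> r4=0xf9
body[4] add  r0, r3, r0 -> r0=0xa3
epilogue: pop r5=0x47, sp=0xc0
epilogue: pop r0=0x16, sp=0xc1
r4 is caller-saved -> body value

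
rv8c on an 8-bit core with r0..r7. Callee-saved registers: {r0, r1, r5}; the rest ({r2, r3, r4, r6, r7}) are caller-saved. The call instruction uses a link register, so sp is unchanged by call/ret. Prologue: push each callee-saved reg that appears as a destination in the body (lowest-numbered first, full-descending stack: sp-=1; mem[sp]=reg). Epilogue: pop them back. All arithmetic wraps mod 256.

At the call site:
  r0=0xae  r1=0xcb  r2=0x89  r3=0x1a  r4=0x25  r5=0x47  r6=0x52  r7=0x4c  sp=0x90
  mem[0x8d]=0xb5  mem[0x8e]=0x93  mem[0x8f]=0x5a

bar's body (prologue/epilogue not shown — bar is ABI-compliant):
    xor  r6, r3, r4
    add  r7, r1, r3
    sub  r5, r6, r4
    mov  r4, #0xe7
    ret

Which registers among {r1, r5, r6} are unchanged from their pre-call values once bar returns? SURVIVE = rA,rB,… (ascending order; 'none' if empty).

SURVIVE = r1,r5

prologue: push r5 → mem[0x8f]=0x47, sp=0x8f
body[0] xor  r6, r3, r4 → r6=0x3f
body[1] add  r7, r1, r3 → r7=0xe5
body[2] sub  r5, r6, r4 → r5=0x1a
body[3] mov  r4, #0xe7 → r4=0xe7
epilogue: pop r5=0x47, sp=0x90
r1: callee-saved, written=False
r5: callee-saved, written=True
r6: caller-saved, written=True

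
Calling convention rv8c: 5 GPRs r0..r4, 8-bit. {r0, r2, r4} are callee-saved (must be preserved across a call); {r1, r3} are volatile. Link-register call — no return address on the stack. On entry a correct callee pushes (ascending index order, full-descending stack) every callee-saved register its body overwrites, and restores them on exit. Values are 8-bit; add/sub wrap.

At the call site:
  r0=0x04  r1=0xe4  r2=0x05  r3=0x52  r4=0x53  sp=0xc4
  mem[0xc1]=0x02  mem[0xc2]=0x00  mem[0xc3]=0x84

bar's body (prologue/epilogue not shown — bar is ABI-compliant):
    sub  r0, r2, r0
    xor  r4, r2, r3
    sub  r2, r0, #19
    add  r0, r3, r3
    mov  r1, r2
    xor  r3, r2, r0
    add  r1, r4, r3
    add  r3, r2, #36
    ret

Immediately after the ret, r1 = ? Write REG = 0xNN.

prologue: push r0 -> mem[0xc3]=0x04, sp=0xc3
prologue: push r2 -> mem[0xc2]=0x05, sp=0xc2
prologue: push r4 -> mem[0xc1]=0x53, sp=0xc1
body[0] sub  r0, r2, r0 -> r0=0x01
body[1] xor  r4, r2, r3 -> r4=0x57
body[2] sub  r2, r0, #19 -> r2=0xee
body[3] add  r0, r3, r3 -> r0=0xa4
body[4] mov  r1, r2 -> r1=0xee
body[5] xor  r3, r2, r0 -> r3=0x4a
body[6] add  r1, r4, r3 -> r1=0xa1
body[7] add  r3, r2, #36 -> r3=0x12
epilogue: pop r4=0x53, sp=0xc2
epilogue: pop r2=0x05, sp=0xc3
epilogue: pop r0=0x04, sp=0xc4
r1 is caller-saved -> body value

REG = 0xa1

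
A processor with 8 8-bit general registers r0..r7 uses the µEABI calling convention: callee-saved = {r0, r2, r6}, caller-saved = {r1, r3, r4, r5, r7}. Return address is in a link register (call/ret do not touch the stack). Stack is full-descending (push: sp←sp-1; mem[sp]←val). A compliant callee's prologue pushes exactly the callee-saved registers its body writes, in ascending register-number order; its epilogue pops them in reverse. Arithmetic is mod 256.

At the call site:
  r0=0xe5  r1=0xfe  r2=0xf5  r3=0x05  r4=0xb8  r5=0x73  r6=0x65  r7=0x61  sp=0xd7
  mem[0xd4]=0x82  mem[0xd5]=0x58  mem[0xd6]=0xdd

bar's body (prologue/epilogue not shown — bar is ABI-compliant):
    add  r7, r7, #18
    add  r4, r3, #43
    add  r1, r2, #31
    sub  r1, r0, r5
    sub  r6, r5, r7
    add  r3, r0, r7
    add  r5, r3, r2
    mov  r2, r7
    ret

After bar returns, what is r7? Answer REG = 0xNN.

REG = 0x73

prologue: push r2 -> mem[0xd6]=0xf5, sp=0xd6
prologue: push r6 -> mem[0xd5]=0x65, sp=0xd5
body[0] add  r7, r7, #18 -> r7=0x73
body[1] add  r4, r3, #43 -> r4=0x30
body[2] add  r1, r2, #31 -> r1=0x14
body[3] sub  r1, r0, r5 -> r1=0x72
body[4] sub  r6, r5, r7 -> r6=0x00
body[5] add  r3, r0, r7 -> r3=0x58
body[6] add  r5, r3, r2 -> r5=0x4d
body[7] mov  r2, r7 -> r2=0x73
epilogue: pop r6=0x65, sp=0xd6
epilogue: pop r2=0xf5, sp=0xd7
r7 is caller-saved -> body value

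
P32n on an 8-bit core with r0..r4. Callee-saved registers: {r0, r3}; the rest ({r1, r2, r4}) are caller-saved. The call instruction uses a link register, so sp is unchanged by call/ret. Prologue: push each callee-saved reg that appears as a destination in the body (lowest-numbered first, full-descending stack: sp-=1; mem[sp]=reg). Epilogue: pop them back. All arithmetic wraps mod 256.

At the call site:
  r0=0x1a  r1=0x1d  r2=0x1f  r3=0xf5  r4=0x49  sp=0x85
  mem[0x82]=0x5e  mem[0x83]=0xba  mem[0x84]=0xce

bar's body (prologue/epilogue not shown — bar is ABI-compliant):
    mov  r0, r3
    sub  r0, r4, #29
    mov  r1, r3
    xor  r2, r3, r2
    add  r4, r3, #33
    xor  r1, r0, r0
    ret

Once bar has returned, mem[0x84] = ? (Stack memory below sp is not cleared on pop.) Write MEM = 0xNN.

MEM = 0x1a

prologue: push r0 -> mem[0x84]=0x1a, sp=0x84
body[0] mov  r0, r3 -> r0=0xf5
body[1] sub  r0, r4, #29 -> r0=0x2c
body[2] mov  r1, r3 -> r1=0xf5
body[3] xor  r2, r3, r2 -> r2=0xea
body[4] add  r4, r3, #33 -> r4=0x16
body[5] xor  r1, r0, r0 -> r1=0x00
epilogue: pop r0=0x1a, sp=0x85
prologue pushed ['r0'] at ['0x84']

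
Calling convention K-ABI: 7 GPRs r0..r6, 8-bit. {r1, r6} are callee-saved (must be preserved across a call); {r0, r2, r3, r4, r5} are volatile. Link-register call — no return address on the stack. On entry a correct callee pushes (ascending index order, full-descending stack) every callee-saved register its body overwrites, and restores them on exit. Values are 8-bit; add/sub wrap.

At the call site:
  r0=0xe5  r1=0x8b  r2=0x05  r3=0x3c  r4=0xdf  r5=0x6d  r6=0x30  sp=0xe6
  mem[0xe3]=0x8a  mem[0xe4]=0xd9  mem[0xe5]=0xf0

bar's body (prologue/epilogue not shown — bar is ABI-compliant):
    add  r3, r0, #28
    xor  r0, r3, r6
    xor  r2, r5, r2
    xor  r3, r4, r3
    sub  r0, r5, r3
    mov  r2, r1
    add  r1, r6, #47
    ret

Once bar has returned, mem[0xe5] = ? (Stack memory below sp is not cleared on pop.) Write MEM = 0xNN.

prologue: push r1 -> mem[0xe5]=0x8b, sp=0xe5
body[0] add  r3, r0, #28 -> r3=0x01
body[1] xor  r0, r3, r6 -> r0=0x31
body[2] xor  r2, r5, r2 -> r2=0x68
body[3] xor  r3, r4, r3 -> r3=0xde
body[4] sub  r0, r5, r3 -> r0=0x8f
body[5] mov  r2, r1 -> r2=0x8b
body[6] add  r1, r6, #47 -> r1=0x5f
epilogue: pop r1=0x8b, sp=0xe6
prologue pushed ['r1'] at ['0xe5']

MEM = 0x8b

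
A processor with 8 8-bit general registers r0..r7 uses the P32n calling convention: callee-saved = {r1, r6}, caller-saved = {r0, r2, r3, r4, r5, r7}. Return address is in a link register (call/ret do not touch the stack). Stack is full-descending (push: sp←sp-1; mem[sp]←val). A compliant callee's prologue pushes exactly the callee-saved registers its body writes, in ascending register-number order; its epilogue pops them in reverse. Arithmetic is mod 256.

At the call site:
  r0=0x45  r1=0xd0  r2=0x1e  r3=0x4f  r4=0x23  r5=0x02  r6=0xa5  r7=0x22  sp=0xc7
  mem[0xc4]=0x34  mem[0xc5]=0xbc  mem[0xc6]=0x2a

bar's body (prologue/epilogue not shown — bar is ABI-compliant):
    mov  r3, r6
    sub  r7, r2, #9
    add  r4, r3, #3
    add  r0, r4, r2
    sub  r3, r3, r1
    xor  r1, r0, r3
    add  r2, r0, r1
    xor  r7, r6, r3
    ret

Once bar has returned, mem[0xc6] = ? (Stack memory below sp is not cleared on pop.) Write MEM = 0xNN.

MEM = 0xd0

prologue: push r1 -> mem[0xc6]=0xd0, sp=0xc6
body[0] mov  r3, r6 -> r3=0xa5
body[1] sub  r7, r2, #9 -> r7=0x15
body[2] add  r4, r3, #3 -> r4=0xa8
body[3] add  r0, r4, r2 -> r0=0xc6
body[4] sub  r3, r3, r1 -> r3=0xd5
body[5] xor  r1, r0, r3 -> r1=0x13
body[6] add  r2, r0, r1 -> r2=0xd9
body[7] xor  r7, r6, r3 -> r7=0x70
epilogue: pop r1=0xd0, sp=0xc7
prologue pushed ['r1'] at ['0xc6']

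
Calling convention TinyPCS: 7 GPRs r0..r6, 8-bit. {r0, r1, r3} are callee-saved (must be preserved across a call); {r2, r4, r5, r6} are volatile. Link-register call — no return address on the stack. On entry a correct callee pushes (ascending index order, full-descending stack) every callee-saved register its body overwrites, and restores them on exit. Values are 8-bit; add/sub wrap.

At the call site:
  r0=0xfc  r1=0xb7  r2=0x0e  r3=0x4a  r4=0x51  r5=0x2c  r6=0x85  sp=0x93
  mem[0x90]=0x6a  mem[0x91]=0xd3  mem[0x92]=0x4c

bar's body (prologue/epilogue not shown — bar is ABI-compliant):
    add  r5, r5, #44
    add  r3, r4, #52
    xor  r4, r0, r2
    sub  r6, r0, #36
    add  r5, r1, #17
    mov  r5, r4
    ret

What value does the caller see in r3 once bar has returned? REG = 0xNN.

REG = 0x4a

prologue: push r3 → mem[0x92]=0x4a, sp=0x92
body[0] add  r5, r5, #44 → r5=0x58
body[1] add  r3, r4, #52 → r3=0x85
body[2] xor  r4, r0, r2 → r4=0xf2
body[3] sub  r6, r0, #36 → r6=0xd8
body[4] add  r5, r1, #17 → r5=0xc8
body[5] mov  r5, r4 → r5=0xf2
epilogue: pop r3=0x4a, sp=0x93
r3 is callee-saved → restored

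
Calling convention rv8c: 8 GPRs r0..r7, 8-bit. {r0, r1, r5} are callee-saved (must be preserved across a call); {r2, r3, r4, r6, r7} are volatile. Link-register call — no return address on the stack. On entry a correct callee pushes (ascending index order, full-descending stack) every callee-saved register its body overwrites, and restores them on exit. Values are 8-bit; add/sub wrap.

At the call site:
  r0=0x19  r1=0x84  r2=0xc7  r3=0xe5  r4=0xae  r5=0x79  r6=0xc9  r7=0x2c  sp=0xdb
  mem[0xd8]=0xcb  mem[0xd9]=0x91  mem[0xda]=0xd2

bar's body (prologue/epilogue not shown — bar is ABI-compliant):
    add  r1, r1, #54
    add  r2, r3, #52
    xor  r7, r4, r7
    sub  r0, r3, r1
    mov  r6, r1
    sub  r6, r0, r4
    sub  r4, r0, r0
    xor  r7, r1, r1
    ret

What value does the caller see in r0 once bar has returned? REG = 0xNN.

prologue: push r0 → mem[0xda]=0x19, sp=0xda
prologue: push r1 → mem[0xd9]=0x84, sp=0xd9
body[0] add  r1, r1, #54 → r1=0xba
body[1] add  r2, r3, #52 → r2=0x19
body[2] xor  r7, r4, r7 → r7=0x82
body[3] sub  r0, r3, r1 → r0=0x2b
body[4] mov  r6, r1 → r6=0xba
body[5] sub  r6, r0, r4 → r6=0x7d
body[6] sub  r4, r0, r0 → r4=0x00
body[7] xor  r7, r1, r1 → r7=0x00
epilogue: pop r1=0x84, sp=0xda
epilogue: pop r0=0x19, sp=0xdb
r0 is callee-saved → restored

REG = 0x19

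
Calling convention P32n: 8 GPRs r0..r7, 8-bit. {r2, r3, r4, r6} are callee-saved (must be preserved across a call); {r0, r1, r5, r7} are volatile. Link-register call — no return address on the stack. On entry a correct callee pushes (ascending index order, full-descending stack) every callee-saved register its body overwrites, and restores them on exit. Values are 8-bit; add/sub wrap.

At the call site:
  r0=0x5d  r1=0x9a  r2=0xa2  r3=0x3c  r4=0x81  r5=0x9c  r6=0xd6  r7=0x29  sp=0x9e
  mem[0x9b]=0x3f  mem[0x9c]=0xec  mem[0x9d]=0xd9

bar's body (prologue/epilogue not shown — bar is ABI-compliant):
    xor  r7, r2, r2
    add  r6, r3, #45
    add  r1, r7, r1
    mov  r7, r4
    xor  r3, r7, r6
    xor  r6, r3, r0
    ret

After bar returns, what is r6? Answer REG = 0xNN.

prologue: push r3 → mem[0x9d]=0x3c, sp=0x9d
prologue: push r6 → mem[0x9c]=0xd6, sp=0x9c
body[0] xor  r7, r2, r2 → r7=0x00
body[1] add  r6, r3, #45 → r6=0x69
body[2] add  r1, r7, r1 → r1=0x9a
body[3] mov  r7, r4 → r7=0x81
body[4] xor  r3, r7, r6 → r3=0xe8
body[5] xor  r6, r3, r0 → r6=0xb5
epilogue: pop r6=0xd6, sp=0x9d
epilogue: pop r3=0x3c, sp=0x9e
r6 is callee-saved → restored

REG = 0xd6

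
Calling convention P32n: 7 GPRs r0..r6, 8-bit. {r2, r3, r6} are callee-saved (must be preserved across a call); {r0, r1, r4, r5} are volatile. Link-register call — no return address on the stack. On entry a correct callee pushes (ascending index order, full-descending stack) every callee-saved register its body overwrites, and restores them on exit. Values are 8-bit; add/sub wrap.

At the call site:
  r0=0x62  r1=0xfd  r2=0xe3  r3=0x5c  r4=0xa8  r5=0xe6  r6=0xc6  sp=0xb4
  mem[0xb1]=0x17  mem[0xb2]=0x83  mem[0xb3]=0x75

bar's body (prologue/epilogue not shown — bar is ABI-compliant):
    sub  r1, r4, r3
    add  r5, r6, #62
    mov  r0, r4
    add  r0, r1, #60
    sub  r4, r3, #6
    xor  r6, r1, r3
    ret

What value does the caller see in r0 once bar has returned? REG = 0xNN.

prologue: push r6 -> mem[0xb3]=0xc6, sp=0xb3
body[0] sub  r1, r4, r3 -> r1=0x4c
body[1] add  r5, r6, #62 -> r5=0x04
body[2] mov  r0, r4 -> r0=0xa8
body[3] add  r0, r1, #60 -> r0=0x88
body[4] sub  r4, r3, #6 -> r4=0x56
body[5] xor  r6, r1, r3 -> r6=0x10
epilogue: pop r6=0xc6, sp=0xb4
r0 is caller-saved -> body value

REG = 0x88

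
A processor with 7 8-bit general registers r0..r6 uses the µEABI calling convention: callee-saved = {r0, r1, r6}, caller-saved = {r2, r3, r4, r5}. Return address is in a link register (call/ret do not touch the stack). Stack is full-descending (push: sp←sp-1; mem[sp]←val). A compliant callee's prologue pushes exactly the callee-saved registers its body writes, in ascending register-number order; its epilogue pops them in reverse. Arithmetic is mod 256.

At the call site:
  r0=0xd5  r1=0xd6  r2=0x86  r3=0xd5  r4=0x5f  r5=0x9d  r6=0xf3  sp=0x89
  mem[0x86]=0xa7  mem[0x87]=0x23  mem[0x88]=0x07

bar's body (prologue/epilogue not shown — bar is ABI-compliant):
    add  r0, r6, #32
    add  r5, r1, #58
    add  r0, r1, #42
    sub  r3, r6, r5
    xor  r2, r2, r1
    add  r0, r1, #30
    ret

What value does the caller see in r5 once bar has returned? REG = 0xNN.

REG = 0x10

prologue: push r0 → mem[0x88]=0xd5, sp=0x88
body[0] add  r0, r6, #32 → r0=0x13
body[1] add  r5, r1, #58 → r5=0x10
body[2] add  r0, r1, #42 → r0=0x00
body[3] sub  r3, r6, r5 → r3=0xe3
body[4] xor  r2, r2, r1 → r2=0x50
body[5] add  r0, r1, #30 → r0=0xf4
epilogue: pop r0=0xd5, sp=0x89
r5 is caller-saved → body value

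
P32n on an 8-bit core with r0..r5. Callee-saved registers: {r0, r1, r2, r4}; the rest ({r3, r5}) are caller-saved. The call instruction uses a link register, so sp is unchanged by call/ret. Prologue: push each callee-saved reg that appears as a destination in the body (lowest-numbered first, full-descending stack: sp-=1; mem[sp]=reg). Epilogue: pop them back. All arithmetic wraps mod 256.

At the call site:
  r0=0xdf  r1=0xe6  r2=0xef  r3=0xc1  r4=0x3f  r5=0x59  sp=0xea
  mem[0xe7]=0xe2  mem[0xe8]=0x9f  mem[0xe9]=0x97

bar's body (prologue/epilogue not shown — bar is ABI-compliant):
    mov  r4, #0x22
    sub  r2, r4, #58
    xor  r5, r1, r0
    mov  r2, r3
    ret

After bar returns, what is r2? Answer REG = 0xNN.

REG = 0xef

prologue: push r2 -> mem[0xe9]=0xef, sp=0xe9
prologue: push r4 -> mem[0xe8]=0x3f, sp=0xe8
body[0] mov  r4, #0x22 -> r4=0x22
body[1] sub  r2, r4, #58 -> r2=0xe8
body[2] xor  r5, r1, r0 -> r5=0x39
body[3] mov  r2, r3 -> r2=0xc1
epilogue: pop r4=0x3f, sp=0xe9
epilogue: pop r2=0xef, sp=0xea
r2 is callee-saved -> restored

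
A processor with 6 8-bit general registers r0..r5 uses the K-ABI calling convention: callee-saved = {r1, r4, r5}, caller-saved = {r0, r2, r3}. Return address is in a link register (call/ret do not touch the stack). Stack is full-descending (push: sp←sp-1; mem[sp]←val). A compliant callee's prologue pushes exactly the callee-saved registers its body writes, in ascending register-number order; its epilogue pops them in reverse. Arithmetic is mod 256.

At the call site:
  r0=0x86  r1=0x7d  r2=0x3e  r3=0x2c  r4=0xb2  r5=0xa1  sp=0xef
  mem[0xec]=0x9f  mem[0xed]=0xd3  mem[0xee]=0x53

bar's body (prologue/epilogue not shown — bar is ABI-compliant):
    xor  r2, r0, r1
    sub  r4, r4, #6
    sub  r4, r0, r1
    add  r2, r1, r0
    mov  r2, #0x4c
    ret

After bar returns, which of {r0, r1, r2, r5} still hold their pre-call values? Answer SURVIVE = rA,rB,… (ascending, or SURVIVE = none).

prologue: push r4 → mem[0xee]=0xb2, sp=0xee
body[0] xor  r2, r0, r1 → r2=0xfb
body[1] sub  r4, r4, #6 → r4=0xac
body[2] sub  r4, r0, r1 → r4=0x09
body[3] add  r2, r1, r0 → r2=0x03
body[4] mov  r2, #0x4c → r2=0x4c
epilogue: pop r4=0xb2, sp=0xef
r0: caller-saved, written=False
r1: callee-saved, written=False
r2: caller-saved, written=True
r5: callee-saved, written=False

SURVIVE = r0,r1,r5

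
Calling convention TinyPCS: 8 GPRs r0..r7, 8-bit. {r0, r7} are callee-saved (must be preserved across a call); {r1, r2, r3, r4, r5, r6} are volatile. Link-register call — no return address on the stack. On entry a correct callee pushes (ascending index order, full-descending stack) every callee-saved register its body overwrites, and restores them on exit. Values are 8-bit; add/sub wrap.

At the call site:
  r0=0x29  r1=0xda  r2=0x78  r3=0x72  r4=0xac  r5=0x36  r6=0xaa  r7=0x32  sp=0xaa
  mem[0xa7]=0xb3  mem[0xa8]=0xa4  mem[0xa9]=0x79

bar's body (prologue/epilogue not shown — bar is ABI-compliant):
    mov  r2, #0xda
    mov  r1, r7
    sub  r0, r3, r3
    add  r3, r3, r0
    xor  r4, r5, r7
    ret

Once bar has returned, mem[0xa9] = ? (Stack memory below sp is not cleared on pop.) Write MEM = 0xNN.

MEM = 0x29

prologue: push r0 -> mem[0xa9]=0x29, sp=0xa9
body[0] mov  r2, #0xda -> r2=0xda
body[1] mov  r1, r7 -> r1=0x32
body[2] sub  r0, r3, r3 -> r0=0x00
body[3] add  r3, r3, r0 -> r3=0x72
body[4] xor  r4, r5, r7 -> r4=0x04
epilogue: pop r0=0x29, sp=0xaa
prologue pushed ['r0'] at ['0xa9']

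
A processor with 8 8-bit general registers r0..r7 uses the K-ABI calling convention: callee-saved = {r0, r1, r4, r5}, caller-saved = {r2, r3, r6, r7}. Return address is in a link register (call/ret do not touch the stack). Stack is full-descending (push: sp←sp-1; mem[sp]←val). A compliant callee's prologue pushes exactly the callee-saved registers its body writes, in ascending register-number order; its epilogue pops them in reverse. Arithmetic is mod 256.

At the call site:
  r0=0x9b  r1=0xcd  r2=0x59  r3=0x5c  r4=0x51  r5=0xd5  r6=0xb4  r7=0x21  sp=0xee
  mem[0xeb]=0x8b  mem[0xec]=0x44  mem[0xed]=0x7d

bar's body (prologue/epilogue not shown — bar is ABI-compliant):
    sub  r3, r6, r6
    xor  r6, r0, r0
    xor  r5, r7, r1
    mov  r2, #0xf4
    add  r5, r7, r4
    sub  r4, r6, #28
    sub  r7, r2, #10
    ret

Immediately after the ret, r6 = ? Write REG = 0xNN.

REG = 0x00

prologue: push r4 -> mem[0xed]=0x51, sp=0xed
prologue: push r5 -> mem[0xec]=0xd5, sp=0xec
body[0] sub  r3, r6, r6 -> r3=0x00
body[1] xor  r6, r0, r0 -> r6=0x00
body[2] xor  r5, r7, r1 -> r5=0xec
body[3] mov  r2, #0xf4 -> r2=0xf4
body[4] add  r5, r7, r4 -> r5=0x72
body[5] sub  r4, r6, #28 -> r4=0xe4
body[6] sub  r7, r2, #10 -> r7=0xea
epilogue: pop r5=0xd5, sp=0xed
epilogue: pop r4=0x51, sp=0xee
r6 is caller-saved -> body value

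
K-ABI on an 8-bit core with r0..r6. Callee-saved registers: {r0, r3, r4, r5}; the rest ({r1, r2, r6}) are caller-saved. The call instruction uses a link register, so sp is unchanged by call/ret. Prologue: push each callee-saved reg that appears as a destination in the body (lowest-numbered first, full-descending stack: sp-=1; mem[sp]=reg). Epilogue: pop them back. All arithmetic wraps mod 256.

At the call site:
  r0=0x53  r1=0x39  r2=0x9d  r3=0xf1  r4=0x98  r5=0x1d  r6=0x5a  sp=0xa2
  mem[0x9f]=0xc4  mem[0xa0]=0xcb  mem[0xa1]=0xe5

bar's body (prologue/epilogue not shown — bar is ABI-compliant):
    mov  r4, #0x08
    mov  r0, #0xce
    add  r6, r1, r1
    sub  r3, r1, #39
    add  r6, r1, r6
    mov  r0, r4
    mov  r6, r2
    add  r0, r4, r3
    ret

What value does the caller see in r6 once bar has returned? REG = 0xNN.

prologue: push r0 -> mem[0xa1]=0x53, sp=0xa1
prologue: push r3 -> mem[0xa0]=0xf1, sp=0xa0
prologue: push r4 -> mem[0x9f]=0x98, sp=0x9f
body[0] mov  r4, #0x08 -> r4=0x08
body[1] mov  r0, #0xce -> r0=0xce
body[2] add  r6, r1, r1 -> r6=0x72
body[3] sub  r3, r1, #39 -> r3=0x12
body[4] add  r6, r1, r6 -> r6=0xab
body[5] mov  r0, r4 -> r0=0x08
body[6] mov  r6, r2 -> r6=0x9d
body[7] add  r0, r4, r3 -> r0=0x1a
epilogue: pop r4=0x98, sp=0xa0
epilogue: pop r3=0xf1, sp=0xa1
epilogue: pop r0=0x53, sp=0xa2
r6 is caller-saved -> body value

REG = 0x9d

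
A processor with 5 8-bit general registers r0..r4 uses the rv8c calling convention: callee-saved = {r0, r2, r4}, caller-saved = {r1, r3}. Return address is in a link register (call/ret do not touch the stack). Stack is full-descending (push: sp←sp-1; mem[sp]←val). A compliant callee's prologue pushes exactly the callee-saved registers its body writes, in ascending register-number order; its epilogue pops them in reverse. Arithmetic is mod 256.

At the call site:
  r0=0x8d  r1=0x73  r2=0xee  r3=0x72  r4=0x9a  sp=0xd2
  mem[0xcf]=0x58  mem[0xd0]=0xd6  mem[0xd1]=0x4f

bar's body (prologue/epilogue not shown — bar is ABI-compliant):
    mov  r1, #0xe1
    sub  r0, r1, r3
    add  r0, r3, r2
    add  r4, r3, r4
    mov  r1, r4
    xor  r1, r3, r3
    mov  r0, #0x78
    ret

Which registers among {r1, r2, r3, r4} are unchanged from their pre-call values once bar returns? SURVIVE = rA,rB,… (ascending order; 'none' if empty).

prologue: push r0 → mem[0xd1]=0x8d, sp=0xd1
prologue: push r4 → mem[0xd0]=0x9a, sp=0xd0
body[0] mov  r1, #0xe1 → r1=0xe1
body[1] sub  r0, r1, r3 → r0=0x6f
body[2] add  r0, r3, r2 → r0=0x60
body[3] add  r4, r3, r4 → r4=0x0c
body[4] mov  r1, r4 → r1=0x0c
body[5] xor  r1, r3, r3 → r1=0x00
body[6] mov  r0, #0x78 → r0=0x78
epilogue: pop r4=0x9a, sp=0xd1
epilogue: pop r0=0x8d, sp=0xd2
r1: caller-saved, written=True
r2: callee-saved, written=False
r3: caller-saved, written=False
r4: callee-saved, written=True

SURVIVE = r2,r3,r4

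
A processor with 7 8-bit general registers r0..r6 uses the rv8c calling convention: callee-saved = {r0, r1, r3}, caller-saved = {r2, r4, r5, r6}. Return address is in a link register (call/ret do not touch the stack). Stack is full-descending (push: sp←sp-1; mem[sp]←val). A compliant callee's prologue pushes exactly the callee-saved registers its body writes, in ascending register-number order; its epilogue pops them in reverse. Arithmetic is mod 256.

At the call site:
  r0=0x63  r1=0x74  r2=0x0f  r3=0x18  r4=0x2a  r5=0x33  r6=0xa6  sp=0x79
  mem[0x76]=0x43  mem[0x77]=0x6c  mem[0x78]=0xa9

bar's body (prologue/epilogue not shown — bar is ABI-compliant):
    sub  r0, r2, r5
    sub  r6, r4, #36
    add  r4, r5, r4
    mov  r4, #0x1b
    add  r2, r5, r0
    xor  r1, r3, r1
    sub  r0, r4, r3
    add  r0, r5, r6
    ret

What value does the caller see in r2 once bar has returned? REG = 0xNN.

REG = 0x0f

prologue: push r0 → mem[0x78]=0x63, sp=0x78
prologue: push r1 → mem[0x77]=0x74, sp=0x77
body[0] sub  r0, r2, r5 → r0=0xdc
body[1] sub  r6, r4, #36 → r6=0x06
body[2] add  r4, r5, r4 → r4=0x5d
body[3] mov  r4, #0x1b → r4=0x1b
body[4] add  r2, r5, r0 → r2=0x0f
body[5] xor  r1, r3, r1 → r1=0x6c
body[6] sub  r0, r4, r3 → r0=0x03
body[7] add  r0, r5, r6 → r0=0x39
epilogue: pop r1=0x74, sp=0x78
epilogue: pop r0=0x63, sp=0x79
r2 is caller-saved → body value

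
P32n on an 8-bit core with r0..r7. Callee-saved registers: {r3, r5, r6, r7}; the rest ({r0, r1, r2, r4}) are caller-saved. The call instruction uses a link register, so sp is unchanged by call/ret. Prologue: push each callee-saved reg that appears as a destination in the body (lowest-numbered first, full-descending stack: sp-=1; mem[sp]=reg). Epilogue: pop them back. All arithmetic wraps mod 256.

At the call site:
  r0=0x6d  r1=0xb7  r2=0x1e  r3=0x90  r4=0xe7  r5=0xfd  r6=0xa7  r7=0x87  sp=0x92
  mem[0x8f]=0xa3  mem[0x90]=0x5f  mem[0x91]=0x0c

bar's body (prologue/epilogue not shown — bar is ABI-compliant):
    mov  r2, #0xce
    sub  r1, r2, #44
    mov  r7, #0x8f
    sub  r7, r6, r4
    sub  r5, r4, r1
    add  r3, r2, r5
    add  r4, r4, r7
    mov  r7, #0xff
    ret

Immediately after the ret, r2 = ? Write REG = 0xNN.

prologue: push r3 → mem[0x91]=0x90, sp=0x91
prologue: push r5 → mem[0x90]=0xfd, sp=0x90
prologue: push r7 → mem[0x8f]=0x87, sp=0x8f
body[0] mov  r2, #0xce → r2=0xce
body[1] sub  r1, r2, #44 → r1=0xa2
body[2] mov  r7, #0x8f → r7=0x8f
body[3] sub  r7, r6, r4 → r7=0xc0
body[4] sub  r5, r4, r1 → r5=0x45
body[5] add  r3, r2, r5 → r3=0x13
body[6] add  r4, r4, r7 → r4=0xa7
body[7] mov  r7, #0xff → r7=0xff
epilogue: pop r7=0x87, sp=0x90
epilogue: pop r5=0xfd, sp=0x91
epilogue: pop r3=0x90, sp=0x92
r2 is caller-saved → body value

REG = 0xce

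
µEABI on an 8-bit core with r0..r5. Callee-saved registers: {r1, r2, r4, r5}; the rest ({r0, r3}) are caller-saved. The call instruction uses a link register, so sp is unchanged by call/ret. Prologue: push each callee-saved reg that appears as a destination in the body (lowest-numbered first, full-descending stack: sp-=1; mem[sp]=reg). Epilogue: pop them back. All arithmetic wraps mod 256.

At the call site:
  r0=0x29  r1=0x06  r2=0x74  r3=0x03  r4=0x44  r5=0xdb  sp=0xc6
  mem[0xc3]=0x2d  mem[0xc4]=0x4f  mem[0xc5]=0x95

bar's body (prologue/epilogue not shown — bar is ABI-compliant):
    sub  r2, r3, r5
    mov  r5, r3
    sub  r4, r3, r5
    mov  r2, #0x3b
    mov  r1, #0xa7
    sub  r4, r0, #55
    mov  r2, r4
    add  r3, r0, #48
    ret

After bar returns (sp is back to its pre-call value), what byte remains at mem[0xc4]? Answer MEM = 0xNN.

prologue: push r1 → mem[0xc5]=0x06, sp=0xc5
prologue: push r2 → mem[0xc4]=0x74, sp=0xc4
prologue: push r4 → mem[0xc3]=0x44, sp=0xc3
prologue: push r5 → mem[0xc2]=0xdb, sp=0xc2
body[0] sub  r2, r3, r5 → r2=0x28
body[1] mov  r5, r3 → r5=0x03
body[2] sub  r4, r3, r5 → r4=0x00
body[3] mov  r2, #0x3b → r2=0x3b
body[4] mov  r1, #0xa7 → r1=0xa7
body[5] sub  r4, r0, #55 → r4=0xf2
body[6] mov  r2, r4 → r2=0xf2
body[7] add  r3, r0, #48 → r3=0x59
epilogue: pop r5=0xdb, sp=0xc3
epilogue: pop r4=0x44, sp=0xc4
epilogue: pop r2=0x74, sp=0xc5
epilogue: pop r1=0x06, sp=0xc6
prologue pushed ['r1', 'r2', 'r4', 'r5'] at ['0xc5', '0xc4', '0xc3', '0xc2']

MEM = 0x74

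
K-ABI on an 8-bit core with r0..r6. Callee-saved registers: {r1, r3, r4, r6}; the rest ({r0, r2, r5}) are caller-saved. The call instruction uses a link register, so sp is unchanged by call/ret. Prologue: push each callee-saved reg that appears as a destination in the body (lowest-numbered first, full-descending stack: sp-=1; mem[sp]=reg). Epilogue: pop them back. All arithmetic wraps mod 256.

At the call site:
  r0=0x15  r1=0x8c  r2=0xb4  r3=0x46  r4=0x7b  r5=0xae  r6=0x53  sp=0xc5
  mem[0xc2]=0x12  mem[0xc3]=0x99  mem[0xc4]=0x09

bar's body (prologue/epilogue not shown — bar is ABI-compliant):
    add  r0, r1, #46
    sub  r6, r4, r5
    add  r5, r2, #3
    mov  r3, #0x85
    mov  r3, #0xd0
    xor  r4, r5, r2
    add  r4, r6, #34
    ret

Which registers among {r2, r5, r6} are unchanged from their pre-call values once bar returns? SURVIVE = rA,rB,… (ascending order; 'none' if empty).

prologue: push r3 → mem[0xc4]=0x46, sp=0xc4
prologue: push r4 → mem[0xc3]=0x7b, sp=0xc3
prologue: push r6 → mem[0xc2]=0x53, sp=0xc2
body[0] add  r0, r1, #46 → r0=0xba
body[1] sub  r6, r4, r5 → r6=0xcd
body[2] add  r5, r2, #3 → r5=0xb7
body[3] mov  r3, #0x85 → r3=0x85
body[4] mov  r3, #0xd0 → r3=0xd0
body[5] xor  r4, r5, r2 → r4=0x03
body[6] add  r4, r6, #34 → r4=0xef
epilogue: pop r6=0x53, sp=0xc3
epilogue: pop r4=0x7b, sp=0xc4
epilogue: pop r3=0x46, sp=0xc5
r2: caller-saved, written=False
r5: caller-saved, written=True
r6: callee-saved, written=True

SURVIVE = r2,r6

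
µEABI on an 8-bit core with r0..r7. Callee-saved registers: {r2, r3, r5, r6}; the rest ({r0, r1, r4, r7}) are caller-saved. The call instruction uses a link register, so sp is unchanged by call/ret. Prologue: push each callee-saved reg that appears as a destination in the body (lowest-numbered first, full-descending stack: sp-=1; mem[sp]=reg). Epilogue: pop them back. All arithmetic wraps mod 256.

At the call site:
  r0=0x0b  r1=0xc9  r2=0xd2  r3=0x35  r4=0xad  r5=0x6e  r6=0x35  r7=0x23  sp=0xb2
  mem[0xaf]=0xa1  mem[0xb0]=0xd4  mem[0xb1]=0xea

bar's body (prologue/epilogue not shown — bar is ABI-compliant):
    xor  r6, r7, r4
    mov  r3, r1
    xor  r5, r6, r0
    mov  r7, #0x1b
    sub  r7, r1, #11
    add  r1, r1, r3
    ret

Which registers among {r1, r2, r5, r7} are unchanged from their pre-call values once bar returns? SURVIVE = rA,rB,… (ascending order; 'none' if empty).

prologue: push r3 → mem[0xb1]=0x35, sp=0xb1
prologue: push r5 → mem[0xb0]=0x6e, sp=0xb0
prologue: push r6 → mem[0xaf]=0x35, sp=0xaf
body[0] xor  r6, r7, r4 → r6=0x8e
body[1] mov  r3, r1 → r3=0xc9
body[2] xor  r5, r6, r0 → r5=0x85
body[3] mov  r7, #0x1b → r7=0x1b
body[4] sub  r7, r1, #11 → r7=0xbe
body[5] add  r1, r1, r3 → r1=0x92
epilogue: pop r6=0x35, sp=0xb0
epilogue: pop r5=0x6e, sp=0xb1
epilogue: pop r3=0x35, sp=0xb2
r1: caller-saved, written=True
r2: callee-saved, written=False
r5: callee-saved, written=True
r7: caller-saved, written=True

SURVIVE = r2,r5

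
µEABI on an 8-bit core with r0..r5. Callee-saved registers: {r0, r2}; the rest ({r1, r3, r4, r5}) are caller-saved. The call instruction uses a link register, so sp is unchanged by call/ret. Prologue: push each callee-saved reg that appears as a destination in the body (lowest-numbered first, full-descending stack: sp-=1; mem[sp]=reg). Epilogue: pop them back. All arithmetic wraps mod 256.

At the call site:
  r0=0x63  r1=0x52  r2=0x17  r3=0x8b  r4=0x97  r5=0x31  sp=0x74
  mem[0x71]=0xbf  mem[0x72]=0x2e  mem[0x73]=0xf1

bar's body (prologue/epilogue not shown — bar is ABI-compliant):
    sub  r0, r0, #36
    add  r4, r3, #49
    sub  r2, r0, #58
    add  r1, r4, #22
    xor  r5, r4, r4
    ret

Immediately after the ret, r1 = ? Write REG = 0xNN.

prologue: push r0 → mem[0x73]=0x63, sp=0x73
prologue: push r2 → mem[0x72]=0x17, sp=0x72
body[0] sub  r0, r0, #36 → r0=0x3f
body[1] add  r4, r3, #49 → r4=0xbc
body[2] sub  r2, r0, #58 → r2=0x05
body[3] add  r1, r4, #22 → r1=0xd2
body[4] xor  r5, r4, r4 → r5=0x00
epilogue: pop r2=0x17, sp=0x73
epilogue: pop r0=0x63, sp=0x74
r1 is caller-saved → body value

REG = 0xd2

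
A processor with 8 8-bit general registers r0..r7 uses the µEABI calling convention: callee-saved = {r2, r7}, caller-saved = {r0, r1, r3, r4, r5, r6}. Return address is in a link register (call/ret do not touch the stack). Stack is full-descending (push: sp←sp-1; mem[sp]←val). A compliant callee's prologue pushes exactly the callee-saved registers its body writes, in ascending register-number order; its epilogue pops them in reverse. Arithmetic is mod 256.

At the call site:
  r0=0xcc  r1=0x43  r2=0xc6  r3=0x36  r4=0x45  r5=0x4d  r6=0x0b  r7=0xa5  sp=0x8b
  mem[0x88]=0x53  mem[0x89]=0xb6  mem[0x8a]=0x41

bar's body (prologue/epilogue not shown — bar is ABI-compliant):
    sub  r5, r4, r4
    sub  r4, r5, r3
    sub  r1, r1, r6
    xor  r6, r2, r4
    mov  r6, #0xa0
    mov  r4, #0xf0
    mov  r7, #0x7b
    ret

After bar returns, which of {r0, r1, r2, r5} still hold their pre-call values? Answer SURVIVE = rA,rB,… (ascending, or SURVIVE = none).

prologue: push r7 → mem[0x8a]=0xa5, sp=0x8a
body[0] sub  r5, r4, r4 → r5=0x00
body[1] sub  r4, r5, r3 → r4=0xca
body[2] sub  r1, r1, r6 → r1=0x38
body[3] xor  r6, r2, r4 → r6=0x0c
body[4] mov  r6, #0xa0 → r6=0xa0
body[5] mov  r4, #0xf0 → r4=0xf0
body[6] mov  r7, #0x7b → r7=0x7b
epilogue: pop r7=0xa5, sp=0x8b
r0: caller-saved, written=False
r1: caller-saved, written=True
r2: callee-saved, written=False
r5: caller-saved, written=True

SURVIVE = r0,r2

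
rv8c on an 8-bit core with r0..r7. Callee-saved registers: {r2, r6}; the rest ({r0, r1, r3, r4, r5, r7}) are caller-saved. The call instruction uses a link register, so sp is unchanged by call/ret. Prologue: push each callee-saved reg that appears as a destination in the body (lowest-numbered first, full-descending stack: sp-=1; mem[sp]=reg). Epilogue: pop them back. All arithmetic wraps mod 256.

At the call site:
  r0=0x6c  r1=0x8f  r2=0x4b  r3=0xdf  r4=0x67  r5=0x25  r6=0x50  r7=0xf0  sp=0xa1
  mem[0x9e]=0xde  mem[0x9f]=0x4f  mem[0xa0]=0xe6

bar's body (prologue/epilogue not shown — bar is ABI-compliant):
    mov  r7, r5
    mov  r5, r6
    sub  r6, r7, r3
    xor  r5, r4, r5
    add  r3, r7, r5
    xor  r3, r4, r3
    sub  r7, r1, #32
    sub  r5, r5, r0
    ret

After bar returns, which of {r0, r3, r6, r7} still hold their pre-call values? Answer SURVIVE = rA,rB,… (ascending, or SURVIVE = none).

prologue: push r6 → mem[0xa0]=0x50, sp=0xa0
body[0] mov  r7, r5 → r7=0x25
body[1] mov  r5, r6 → r5=0x50
body[2] sub  r6, r7, r3 → r6=0x46
body[3] xor  r5, r4, r5 → r5=0x37
body[4] add  r3, r7, r5 → r3=0x5c
body[5] xor  r3, r4, r3 → r3=0x3b
body[6] sub  r7, r1, #32 → r7=0x6f
body[7] sub  r5, r5, r0 → r5=0xcb
epilogue: pop r6=0x50, sp=0xa1
r0: caller-saved, written=False
r3: caller-saved, written=True
r6: callee-saved, written=True
r7: caller-saved, written=True

SURVIVE = r0,r6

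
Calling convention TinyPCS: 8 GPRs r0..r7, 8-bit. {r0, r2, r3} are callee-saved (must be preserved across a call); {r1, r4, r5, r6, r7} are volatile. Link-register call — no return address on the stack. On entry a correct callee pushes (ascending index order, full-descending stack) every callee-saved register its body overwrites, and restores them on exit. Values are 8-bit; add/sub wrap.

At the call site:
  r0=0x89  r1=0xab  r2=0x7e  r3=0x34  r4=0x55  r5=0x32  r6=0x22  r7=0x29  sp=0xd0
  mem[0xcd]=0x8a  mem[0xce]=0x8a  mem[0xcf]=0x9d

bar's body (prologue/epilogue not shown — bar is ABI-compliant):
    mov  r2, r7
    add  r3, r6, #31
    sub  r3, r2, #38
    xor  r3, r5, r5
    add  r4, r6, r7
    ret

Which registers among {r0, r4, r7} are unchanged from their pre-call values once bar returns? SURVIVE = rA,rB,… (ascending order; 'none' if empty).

SURVIVE = r0,r7

prologue: push r2 -> mem[0xcf]=0x7e, sp=0xcf
prologue: push r3 -> mem[0xce]=0x34, sp=0xce
body[0] mov  r2, r7 -> r2=0x29
body[1] add  r3, r6, #31 -> r3=0x41
body[2] sub  r3, r2, #38 -> r3=0x03
body[3] xor  r3, r5, r5 -> r3=0x00
body[4] add  r4, r6, r7 -> r4=0x4b
epilogue: pop r3=0x34, sp=0xcf
epilogue: pop r2=0x7e, sp=0xd0
r0: callee-saved, written=False
r4: caller-saved, written=True
r7: caller-saved, written=False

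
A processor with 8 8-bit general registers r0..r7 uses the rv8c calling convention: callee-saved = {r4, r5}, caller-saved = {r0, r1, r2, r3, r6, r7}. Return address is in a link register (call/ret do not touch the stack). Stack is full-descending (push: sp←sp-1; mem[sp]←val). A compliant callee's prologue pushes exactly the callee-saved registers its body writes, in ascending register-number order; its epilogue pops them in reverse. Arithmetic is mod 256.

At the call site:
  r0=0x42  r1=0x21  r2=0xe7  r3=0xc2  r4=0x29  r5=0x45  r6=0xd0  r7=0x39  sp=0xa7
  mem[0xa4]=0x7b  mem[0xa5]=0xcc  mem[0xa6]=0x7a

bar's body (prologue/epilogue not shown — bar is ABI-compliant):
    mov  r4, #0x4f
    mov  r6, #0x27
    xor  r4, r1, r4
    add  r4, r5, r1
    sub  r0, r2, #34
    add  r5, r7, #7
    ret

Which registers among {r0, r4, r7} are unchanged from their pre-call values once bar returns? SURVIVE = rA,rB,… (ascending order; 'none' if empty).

prologue: push r4 -> mem[0xa6]=0x29, sp=0xa6
prologue: push r5 -> mem[0xa5]=0x45, sp=0xa5
body[0] mov  r4, #0x4f -> r4=0x4f
body[1] mov  r6, #0x27 -> r6=0x27
body[2] xor  r4, r1, r4 -> r4=0x6e
body[3] add  r4, r5, r1 -> r4=0x66
body[4] sub  r0, r2, #34 -> r0=0xc5
body[5] add  r5, r7, #7 -> r5=0x40
epilogue: pop r5=0x45, sp=0xa6
epilogue: pop r4=0x29, sp=0xa7
r0: caller-saved, written=True
r4: callee-saved, written=True
r7: caller-saved, written=False

SURVIVE = r4,r7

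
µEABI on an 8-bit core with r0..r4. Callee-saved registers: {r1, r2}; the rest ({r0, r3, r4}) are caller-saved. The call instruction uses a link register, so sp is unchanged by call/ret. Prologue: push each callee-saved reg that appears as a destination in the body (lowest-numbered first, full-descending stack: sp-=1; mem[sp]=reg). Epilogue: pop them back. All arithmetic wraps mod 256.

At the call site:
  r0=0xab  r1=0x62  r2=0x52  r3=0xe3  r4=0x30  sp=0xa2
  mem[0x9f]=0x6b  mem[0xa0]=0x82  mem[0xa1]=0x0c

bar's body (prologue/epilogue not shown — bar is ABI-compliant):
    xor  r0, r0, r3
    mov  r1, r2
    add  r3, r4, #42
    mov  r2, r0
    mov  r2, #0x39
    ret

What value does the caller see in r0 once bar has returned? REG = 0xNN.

prologue: push r1 -> mem[0xa1]=0x62, sp=0xa1
prologue: push r2 -> mem[0xa0]=0x52, sp=0xa0
body[0] xor  r0, r0, r3 -> r0=0x48
body[1] mov  r1, r2 -> r1=0x52
body[2] add  r3, r4, #42 -> r3=0x5a
body[3] mov  r2, r0 -> r2=0x48
body[4] mov  r2, #0x39 -> r2=0x39
epilogue: pop r2=0x52, sp=0xa1
epilogue: pop r1=0x62, sp=0xa2
r0 is caller-saved -> body value

REG = 0x48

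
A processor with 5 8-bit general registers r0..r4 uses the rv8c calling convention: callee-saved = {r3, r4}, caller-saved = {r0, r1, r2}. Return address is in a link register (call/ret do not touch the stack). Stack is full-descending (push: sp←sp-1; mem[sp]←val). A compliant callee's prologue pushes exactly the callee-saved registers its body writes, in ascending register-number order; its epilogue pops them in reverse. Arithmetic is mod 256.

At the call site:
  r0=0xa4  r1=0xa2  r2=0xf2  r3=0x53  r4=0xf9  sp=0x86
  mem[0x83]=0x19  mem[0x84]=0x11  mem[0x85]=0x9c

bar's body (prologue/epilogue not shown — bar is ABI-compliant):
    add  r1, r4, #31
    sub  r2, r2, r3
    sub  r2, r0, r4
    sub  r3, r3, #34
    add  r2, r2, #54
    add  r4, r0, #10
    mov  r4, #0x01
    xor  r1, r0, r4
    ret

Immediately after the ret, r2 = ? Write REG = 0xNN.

prologue: push r3 -> mem[0x85]=0x53, sp=0x85
prologue: push r4 -> mem[0x84]=0xf9, sp=0x84
body[0] add  r1, r4, #31 -> r1=0x18
body[1] sub  r2, r2, r3 -> r2=0x9f
body[2] sub  r2, r0, r4 -> r2=0xab
body[3] sub  r3, r3, #34 -> r3=0x31
body[4] add  r2, r2, #54 -> r2=0xe1
body[5] add  r4, r0, #10 -> r4=0xae
body[6] mov  r4, #0x01 -> r4=0x01
body[7] xor  r1, r0, r4 -> r1=0xa5
epilogue: pop r4=0xf9, sp=0x85
epilogue: pop r3=0x53, sp=0x86
r2 is caller-saved -> body value

REG = 0xe1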